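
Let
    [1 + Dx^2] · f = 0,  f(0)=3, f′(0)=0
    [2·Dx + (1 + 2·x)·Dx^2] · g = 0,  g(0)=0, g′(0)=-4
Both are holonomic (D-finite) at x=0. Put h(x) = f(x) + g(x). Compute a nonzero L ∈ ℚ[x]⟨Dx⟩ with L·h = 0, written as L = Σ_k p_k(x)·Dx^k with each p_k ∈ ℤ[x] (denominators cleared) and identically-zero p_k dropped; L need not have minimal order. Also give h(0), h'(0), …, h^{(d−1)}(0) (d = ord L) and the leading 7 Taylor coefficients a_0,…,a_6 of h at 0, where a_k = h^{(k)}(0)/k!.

f: a_k = 3, 0, -3/2, 0, 1/8, 0, -1/240, …
g: a_k = 0, -4, 4, -16/3, 8, -64/5, 64/3, …
f+g: L₀ = lclm(L_f,L_g), ord ≤ 2+2.
L = (50 + 8·x + 8·x^2)·Dx + (9 + 22·x + 12·x^2 + 8·x^3)·Dx^2 + (50 + 8·x + 8·x^2)·Dx^3 + (9 + 22·x + 12·x^2 + 8·x^3)·Dx^4  (order 4).
h: a_k = 3, -4, 5/2, -16/3, 65/8, -64/5, 5119/240, …
ICs: h(0) = 3, h′(0) = -4, h′′(0) = 5, h′′′(0) = -32.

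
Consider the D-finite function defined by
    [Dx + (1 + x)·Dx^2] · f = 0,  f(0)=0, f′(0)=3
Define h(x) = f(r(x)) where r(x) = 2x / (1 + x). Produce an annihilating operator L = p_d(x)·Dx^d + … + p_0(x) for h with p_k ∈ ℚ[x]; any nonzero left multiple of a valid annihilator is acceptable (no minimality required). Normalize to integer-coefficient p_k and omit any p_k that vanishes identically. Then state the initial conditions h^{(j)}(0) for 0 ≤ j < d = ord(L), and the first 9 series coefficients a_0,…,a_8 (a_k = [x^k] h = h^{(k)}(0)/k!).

L = (4 + 6·x)·Dx + (1 + 4·x + 3·x^2)·Dx^2  (order 2).
h: a_k = 0, 6, -12, 26, -60, 726/5, -364, 6558/7, -2460, …
ICs: h(0) = 0, h′(0) = 6.

f: a_k = 0, 3, -3/2, 1, -3/4, 3/5, -1/2, 3/7, -3/8, …
Change of var in L_f (x↦r) gives L₀.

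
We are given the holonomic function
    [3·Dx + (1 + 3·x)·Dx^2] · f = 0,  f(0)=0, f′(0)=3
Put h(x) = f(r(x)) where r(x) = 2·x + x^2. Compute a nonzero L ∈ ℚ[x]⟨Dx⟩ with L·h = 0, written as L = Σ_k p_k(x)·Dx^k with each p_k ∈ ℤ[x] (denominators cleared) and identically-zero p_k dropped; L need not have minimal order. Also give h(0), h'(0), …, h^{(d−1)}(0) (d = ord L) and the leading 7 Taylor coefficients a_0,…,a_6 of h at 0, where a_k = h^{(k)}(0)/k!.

L = (5 + 6·x + 3·x^2)·Dx + (1 + 7·x + 9·x^2 + 3·x^3)·Dx^2  (order 2).
h: a_k = 0, 6, -15, 54, -441/2, 4806/5, -4365, …
ICs: h(0) = 0, h′(0) = 6.

f: a_k = 0, 3, -9/2, 9, -81/4, 243/5, -243/2, …
Change of var in L_f (x↦r) gives L₀.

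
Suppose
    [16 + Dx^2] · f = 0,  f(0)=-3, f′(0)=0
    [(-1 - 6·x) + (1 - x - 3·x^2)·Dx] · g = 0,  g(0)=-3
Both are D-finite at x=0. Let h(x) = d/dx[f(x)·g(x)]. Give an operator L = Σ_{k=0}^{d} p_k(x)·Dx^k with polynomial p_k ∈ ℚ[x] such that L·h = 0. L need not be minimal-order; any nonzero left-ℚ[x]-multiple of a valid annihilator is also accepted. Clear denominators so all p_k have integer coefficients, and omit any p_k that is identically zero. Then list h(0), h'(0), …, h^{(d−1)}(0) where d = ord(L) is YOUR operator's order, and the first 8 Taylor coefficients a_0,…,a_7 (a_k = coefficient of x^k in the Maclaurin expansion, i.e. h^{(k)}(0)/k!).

f: a_k = -3, 0, 24, 0, -32, 0, 256/15, 0, …
g: a_k = -3, -3, -12, -21, -57, -120, -291, -651, …
Product ⇒ symmetric product L₀, ord ≤ 2.
h=h₀': d/dx-closure on L₀ ⇒ L.
L = (-26 - 256·x - 640·x^2 + 768·x^3 + 1152·x^4) + (-7 - 26·x + 144·x^2 + 288·x^3)·Dx + (5 - 13·x - 31·x^2 + 48·x^3 + 72·x^4)·Dx^2  (order 2).
h: a_k = 9, -72, -27, -84, -240, -4866/5, -10717/5, -217888/35, …
ICs: h(0) = 9, h′(0) = -72.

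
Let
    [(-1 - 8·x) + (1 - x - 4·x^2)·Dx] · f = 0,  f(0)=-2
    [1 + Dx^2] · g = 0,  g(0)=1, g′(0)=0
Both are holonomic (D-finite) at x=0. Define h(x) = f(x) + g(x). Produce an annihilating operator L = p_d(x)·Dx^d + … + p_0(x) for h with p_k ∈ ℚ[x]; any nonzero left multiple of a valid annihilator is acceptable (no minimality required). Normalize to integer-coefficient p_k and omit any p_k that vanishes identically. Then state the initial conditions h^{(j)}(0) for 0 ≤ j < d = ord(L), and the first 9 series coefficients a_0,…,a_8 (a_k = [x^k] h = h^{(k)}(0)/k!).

L = (55 + 486·x + 553·x^2 + 1488·x^3 + 80·x^4 + 128·x^5) + (-11 - 11·x - 23·x^2 + 169·x^3 + 348·x^4 + 48·x^5 + 64·x^6)·Dx + (55 + 486·x + 553·x^2 + 1488·x^3 + 80·x^4 + 128·x^5)·Dx^2 + (-11 - 11·x - 23·x^2 + 169·x^3 + 348·x^4 + 48·x^5 + 64·x^6)·Dx^3  (order 3).
h: a_k = -1, -2, -21/2, -18, -1391/24, -130, -260641/720, -882, -93945599/40320, …
ICs: h(0) = -1, h′(0) = -2, h′′(0) = -21.

f: a_k = -2, -2, -10, -18, -58, -130, -362, -882, -2330, …
g: a_k = 1, 0, -1/2, 0, 1/24, 0, -1/720, 0, 1/40320, …
Weyl lclm of L_f,L_g ⇒ L₀ (ord ≤ 3).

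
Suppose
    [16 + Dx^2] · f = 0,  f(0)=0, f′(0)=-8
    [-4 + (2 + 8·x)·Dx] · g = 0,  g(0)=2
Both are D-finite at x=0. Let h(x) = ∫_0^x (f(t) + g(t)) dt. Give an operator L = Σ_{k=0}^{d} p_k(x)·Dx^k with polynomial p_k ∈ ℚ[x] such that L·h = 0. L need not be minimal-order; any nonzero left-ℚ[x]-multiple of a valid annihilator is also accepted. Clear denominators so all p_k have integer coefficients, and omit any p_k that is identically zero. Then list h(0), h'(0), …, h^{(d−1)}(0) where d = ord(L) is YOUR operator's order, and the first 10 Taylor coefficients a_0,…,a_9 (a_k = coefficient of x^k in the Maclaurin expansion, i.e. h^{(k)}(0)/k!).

f: a_k = 0, -8, 0, 64/3, 0, -256/15, 0, 2048/315, 0, -4096/2835, …
g: a_k = 2, 4, -4, 8, -20, 56, -168, 528, -1716, 5720, …
L₀ := lclm(L_f,L_g); ord L₀ ≤ 2+1.
Integrate: L := L₀·Dx.
L = (-224 - 1024·x - 2048·x^2)·Dx + (48 + 704·x + 3072·x^2 + 4096·x^3)·Dx^2 + (-14 - 64·x - 128·x^2)·Dx^3 + (3 + 44·x + 192·x^2 + 256·x^3)·Dx^4  (order 4).
h: a_k = 0, 2, -2, -4/3, 22/3, -4, 292/45, -24, 21046/315, -572/3, …
ICs: h(0) = 0, h′(0) = 2, h′′(0) = -4, h′′′(0) = -8.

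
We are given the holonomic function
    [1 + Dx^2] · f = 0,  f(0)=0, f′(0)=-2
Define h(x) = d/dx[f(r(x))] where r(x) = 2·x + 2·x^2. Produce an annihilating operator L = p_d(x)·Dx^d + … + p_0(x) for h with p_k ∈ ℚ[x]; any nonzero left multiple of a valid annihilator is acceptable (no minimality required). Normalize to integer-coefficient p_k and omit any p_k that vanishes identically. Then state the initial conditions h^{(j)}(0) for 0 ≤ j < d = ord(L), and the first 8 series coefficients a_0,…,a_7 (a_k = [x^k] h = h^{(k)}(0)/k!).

L = (16 + 32·x + 96·x^2 + 128·x^3 + 64·x^4) + (-6 - 12·x)·Dx + (1 + 4·x + 4·x^2)·Dx^2  (order 2).
h: a_k = -4, -8, 8, 32, 112/3, 0, -1664/45, -1792/45, …
ICs: h(0) = -4, h′(0) = -8.

f: a_k = 0, -2, 0, 1/3, 0, -1/60, 0, 1/2520, …
L₀ from L_f via x↦r, Dx↦r'^{-1}Dx.
h=h₀': d/dx-closure on L₀ ⇒ L.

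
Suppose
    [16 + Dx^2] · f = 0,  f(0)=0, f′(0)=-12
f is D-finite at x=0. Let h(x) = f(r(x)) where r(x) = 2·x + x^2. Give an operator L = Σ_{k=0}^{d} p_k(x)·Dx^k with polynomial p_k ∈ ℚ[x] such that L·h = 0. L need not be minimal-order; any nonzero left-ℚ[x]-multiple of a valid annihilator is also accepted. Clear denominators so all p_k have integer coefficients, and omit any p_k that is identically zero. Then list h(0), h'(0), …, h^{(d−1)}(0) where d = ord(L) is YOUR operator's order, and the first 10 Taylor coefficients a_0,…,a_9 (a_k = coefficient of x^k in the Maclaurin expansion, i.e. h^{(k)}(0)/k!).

L = (64 + 192·x + 192·x^2 + 64·x^3) - Dx + (1 + x)·Dx^2  (order 2).
h: a_k = 0, -24, -12, 256, 384, -3136/5, -2016, -83968/105, 50176/15, 4902656/945, …
ICs: h(0) = 0, h′(0) = -24.

f: a_k = 0, -12, 0, 32, 0, -128/5, 0, 1024/105, 0, -2048/945, …
Change of var in L_f (x↦r) gives L₀.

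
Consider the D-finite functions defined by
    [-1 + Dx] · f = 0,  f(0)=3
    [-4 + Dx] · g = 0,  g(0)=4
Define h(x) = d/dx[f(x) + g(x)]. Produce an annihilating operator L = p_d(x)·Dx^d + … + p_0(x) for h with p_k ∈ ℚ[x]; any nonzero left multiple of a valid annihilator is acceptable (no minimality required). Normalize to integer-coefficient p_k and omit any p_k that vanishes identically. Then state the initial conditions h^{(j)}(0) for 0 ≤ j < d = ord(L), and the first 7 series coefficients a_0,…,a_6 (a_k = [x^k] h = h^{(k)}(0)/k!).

f: a_k = 3, 3, 3/2, 1/2, 1/8, 1/40, 1/240, …
g: a_k = 4, 16, 32, 128/3, 128/3, 512/15, 1024/45, …
f+g: L₀ = lclm(L_f,L_g), ord ≤ 1+1.
Differentiate: ansatz ord ≤ ord L₀ ⇒ L.
L = 4 - 5·Dx + Dx^2  (order 2).
h: a_k = 19, 67, 259/2, 1027/6, 4099/24, 16387/120, 65539/720, …
ICs: h(0) = 19, h′(0) = 67.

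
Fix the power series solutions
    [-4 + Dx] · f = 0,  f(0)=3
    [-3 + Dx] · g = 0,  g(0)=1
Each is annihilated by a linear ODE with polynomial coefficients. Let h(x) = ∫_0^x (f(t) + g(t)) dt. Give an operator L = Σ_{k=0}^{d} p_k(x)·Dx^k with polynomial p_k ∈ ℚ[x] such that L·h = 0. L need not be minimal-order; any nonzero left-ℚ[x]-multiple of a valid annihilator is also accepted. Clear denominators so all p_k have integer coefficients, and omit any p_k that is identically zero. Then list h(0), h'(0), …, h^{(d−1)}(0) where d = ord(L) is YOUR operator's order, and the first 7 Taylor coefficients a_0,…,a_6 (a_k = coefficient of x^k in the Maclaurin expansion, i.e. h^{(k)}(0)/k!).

L = 12·Dx - 7·Dx^2 + Dx^3  (order 3).
h: a_k = 0, 4, 15/2, 19/2, 73/8, 283/40, 221/48, …
ICs: h(0) = 0, h′(0) = 4, h′′(0) = 15.

f: a_k = 3, 12, 24, 32, 32, 128/5, 256/15, …
g: a_k = 1, 3, 9/2, 9/2, 27/8, 81/40, 81/80, …
L₀ := lclm(L_f,L_g); ord L₀ ≤ 1+1.
Integrate: L := L₀·Dx.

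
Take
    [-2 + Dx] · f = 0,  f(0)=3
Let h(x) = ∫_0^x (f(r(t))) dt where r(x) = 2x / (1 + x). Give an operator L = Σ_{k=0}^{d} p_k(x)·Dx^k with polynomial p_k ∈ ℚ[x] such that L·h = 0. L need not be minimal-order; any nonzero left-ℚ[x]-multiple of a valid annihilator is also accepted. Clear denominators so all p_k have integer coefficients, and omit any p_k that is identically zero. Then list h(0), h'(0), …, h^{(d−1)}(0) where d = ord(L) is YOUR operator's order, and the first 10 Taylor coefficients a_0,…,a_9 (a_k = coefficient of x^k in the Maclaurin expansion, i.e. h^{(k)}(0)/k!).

L = -4·Dx + (1 + 2·x + x^2)·Dx^2  (order 2).
h: a_k = 0, 3, 6, 4, -1, -4/5, 14/15, -44/105, -17/210, 316/945, …
ICs: h(0) = 0, h′(0) = 3.

f: a_k = 3, 6, 6, 4, 2, 4/5, 4/15, 8/105, 2/105, 4/945, …
L₀ from L_f via x↦r, Dx↦r'^{-1}Dx.
h=∫h₀ ⇒ L = L₀·Dx.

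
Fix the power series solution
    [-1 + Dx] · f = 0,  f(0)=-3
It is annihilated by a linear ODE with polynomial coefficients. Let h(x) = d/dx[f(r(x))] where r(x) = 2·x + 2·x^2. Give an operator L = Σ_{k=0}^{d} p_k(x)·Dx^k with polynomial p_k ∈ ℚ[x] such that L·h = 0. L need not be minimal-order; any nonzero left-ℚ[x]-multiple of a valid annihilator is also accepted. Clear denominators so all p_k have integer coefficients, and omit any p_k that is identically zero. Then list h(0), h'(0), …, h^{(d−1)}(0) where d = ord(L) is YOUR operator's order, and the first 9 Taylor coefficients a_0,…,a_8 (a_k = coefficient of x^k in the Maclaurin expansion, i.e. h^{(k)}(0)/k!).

L = (4 + 8·x + 8·x^2) + (-1 - 2·x)·Dx  (order 1).
h: a_k = -6, -24, -48, -80, -104, -608/5, -1856/15, -12224/105, -2096/21, …
ICs: h(0) = -6.

f: a_k = -3, -3, -3/2, -1/2, -1/8, -1/40, -1/240, -1/1680, -1/13440, …
h₀=f(r): pull back L_f along r ⇒ L₀.
h=h₀': d/dx-closure on L₀ ⇒ L.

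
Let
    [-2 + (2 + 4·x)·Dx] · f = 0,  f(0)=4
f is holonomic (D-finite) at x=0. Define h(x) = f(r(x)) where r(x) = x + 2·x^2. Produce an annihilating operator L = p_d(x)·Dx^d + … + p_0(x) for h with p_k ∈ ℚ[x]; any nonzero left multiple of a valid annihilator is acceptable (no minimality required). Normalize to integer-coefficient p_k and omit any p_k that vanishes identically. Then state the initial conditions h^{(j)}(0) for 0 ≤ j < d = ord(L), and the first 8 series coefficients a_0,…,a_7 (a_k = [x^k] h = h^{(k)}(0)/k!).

L = (-1 - 4·x) + (1 + 2·x + 4·x^2)·Dx  (order 1).
h: a_k = 4, 4, 6, -6, 3/2, 15/2, -57/4, 21/4, …
ICs: h(0) = 4.

f: a_k = 4, 4, -2, 2, -5/2, 7/2, -21/4, 33/4, …
h₀=f(r): pull back L_f along r ⇒ L₀.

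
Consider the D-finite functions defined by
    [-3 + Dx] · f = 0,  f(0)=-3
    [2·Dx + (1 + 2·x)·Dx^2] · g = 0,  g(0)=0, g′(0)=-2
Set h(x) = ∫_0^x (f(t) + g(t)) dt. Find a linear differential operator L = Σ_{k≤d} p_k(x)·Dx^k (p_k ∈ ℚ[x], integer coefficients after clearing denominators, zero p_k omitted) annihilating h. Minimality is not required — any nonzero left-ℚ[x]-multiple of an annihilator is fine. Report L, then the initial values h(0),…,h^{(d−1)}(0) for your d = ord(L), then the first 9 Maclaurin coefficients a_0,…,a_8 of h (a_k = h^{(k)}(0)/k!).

f: a_k = -3, -9, -27/2, -27/2, -81/8, -243/40, -243/80, -729/560, -2187/4480, …
g: a_k = 0, -2, 2, -8/3, 4, -32/5, 32/3, -128/7, 32, …
h₀=f+g: left-lcm gives L₀, ord ≤ 3.
∫: right-multiply L₀ by Dx.
L = (-42 - 36·x)·Dx^2 + (-1 - 36·x - 36·x^2)·Dx^3 + (5 + 16·x + 12·x^2)·Dx^4  (order 4).
h: a_k = 0, -3, -11/2, -23/6, -97/24, -49/40, -499/240, 1831/1680, -1567/640, …
ICs: h(0) = 0, h′(0) = -3, h′′(0) = -11, h′′′(0) = -23.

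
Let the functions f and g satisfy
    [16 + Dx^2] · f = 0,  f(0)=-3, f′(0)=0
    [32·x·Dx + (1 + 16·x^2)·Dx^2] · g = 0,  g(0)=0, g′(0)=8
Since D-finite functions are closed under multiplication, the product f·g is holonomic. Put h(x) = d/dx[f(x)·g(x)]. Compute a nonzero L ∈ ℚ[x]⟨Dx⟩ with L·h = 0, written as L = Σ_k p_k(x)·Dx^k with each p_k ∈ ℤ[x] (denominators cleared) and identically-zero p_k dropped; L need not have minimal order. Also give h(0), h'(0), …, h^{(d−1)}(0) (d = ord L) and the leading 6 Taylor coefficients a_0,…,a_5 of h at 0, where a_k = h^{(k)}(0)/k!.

L = (14080 + 602112·x^2 + 15106048·x^4 + 50331648·x^6 + 100663296·x^8 + 268435456·x^10 + 2147483648·x^12) + (8704·x + 581632·x^3 + 9175040·x^5 + 41943040·x^7 + 167772160·x^9 + 536870912·x^11)·Dx + (960 + 43520·x^2 + 1093632·x^4 + 4849664·x^6 + 16777216·x^8 + 67108864·x^10 + 268435456·x^12)·Dx^2 + (544·x + 36352·x^3 + 573440·x^5 + 2621440·x^7 + 10485760·x^9 + 33554432·x^11)·Dx^3 + (5 + 368·x^2 + 9344·x^4 + 106496·x^6 + 655360·x^8 + 3145728·x^10 + 8388608·x^12)·Dx^4  (order 4).
h: a_k = -24, 0, 960, 0, -12544, 0, …
ICs: h(0) = -24, h′(0) = 0, h′′(0) = 1920, h′′′(0) = 0.

f: a_k = -3, 0, 24, 0, -32, 0, …
g: a_k = 0, 8, 0, -128/3, 0, 2048/5, …
Sym-product of L_f,L_g gives L₀ (≤ ord 4).
h₀' ⇒ L via d/dx closure of L₀.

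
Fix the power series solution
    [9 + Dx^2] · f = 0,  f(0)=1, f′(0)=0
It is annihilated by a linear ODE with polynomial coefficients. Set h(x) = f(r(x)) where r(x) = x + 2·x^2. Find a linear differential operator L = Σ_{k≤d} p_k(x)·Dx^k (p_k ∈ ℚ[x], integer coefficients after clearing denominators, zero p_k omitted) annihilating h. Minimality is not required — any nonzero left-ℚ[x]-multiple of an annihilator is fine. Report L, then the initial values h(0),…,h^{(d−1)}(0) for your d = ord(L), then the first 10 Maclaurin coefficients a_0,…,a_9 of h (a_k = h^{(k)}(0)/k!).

f: a_k = 1, 0, -9/2, 0, 27/8, 0, -81/80, 0, 729/4480, 0, …
Substitute x→r, Dx→(1/r')Dx; clear ⇒ L₀.
L = (9 + 108·x + 432·x^2 + 576·x^3) - 4·Dx + (1 + 4·x)·Dx^2  (order 2).
h: a_k = 1, 0, -9/2, -18, -117/8, 27, 6399/80, 1917/20, -29511/4480, -44631/280, …
ICs: h(0) = 1, h′(0) = 0.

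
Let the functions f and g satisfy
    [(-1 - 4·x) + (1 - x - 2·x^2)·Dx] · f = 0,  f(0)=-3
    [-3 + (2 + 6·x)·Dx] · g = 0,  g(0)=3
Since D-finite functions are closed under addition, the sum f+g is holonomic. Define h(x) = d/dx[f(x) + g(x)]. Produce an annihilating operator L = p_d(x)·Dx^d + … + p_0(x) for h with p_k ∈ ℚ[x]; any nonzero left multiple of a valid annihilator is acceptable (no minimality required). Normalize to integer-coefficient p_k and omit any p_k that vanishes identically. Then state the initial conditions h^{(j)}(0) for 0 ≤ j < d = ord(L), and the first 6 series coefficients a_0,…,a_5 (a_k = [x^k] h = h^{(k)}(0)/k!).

L = (-114 - 522·x - 1152·x^2 - 816·x^3 - 720·x^4) + (-31 - 414·x - 1803·x^2 - 3208·x^3 - 3084·x^4 - 2160·x^5)·Dx + (10 + 66·x + 110·x^2 - 74·x^3 - 456·x^4 - 808·x^5 - 480·x^6)·Dx^2  (order 2).
h: a_k = 3/2, -99/4, -477/16, -5439/32, -55125/256, -534069/512, …
ICs: h(0) = 3/2, h′(0) = -99/4.

f: a_k = -3, -3, -9, -15, -33, -63, …
g: a_k = 3, 9/2, -27/8, 81/16, -1215/128, 5103/256, …
L₀ := lclm(L_f,L_g); ord L₀ ≤ 1+1.
Derive L from L₀ (diff closure).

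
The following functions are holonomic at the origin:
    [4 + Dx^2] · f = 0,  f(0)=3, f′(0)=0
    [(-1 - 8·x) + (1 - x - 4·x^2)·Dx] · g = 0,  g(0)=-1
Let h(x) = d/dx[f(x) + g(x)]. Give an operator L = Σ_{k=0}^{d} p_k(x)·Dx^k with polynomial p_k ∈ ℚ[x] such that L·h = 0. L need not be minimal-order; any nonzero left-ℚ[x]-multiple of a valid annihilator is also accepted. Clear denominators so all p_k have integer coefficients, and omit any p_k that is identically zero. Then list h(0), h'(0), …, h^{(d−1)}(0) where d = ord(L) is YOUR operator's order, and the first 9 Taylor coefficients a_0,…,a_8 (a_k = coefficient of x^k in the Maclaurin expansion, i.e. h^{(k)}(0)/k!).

f: a_k = 3, 0, -6, 0, 2, 0, -4/15, 0, 2/105, …
g: a_k = -1, -1, -5, -9, -29, -65, -181, -441, -1165, …
h₀=f+g: left-lcm gives L₀, ord ≤ 3.
Derive L from L₀ (diff closure).
L = (1472 + 8672·x + 38224·x^2 + 28480·x^3 + 58880·x^4 + 9216·x^5 + 12288·x^6) + (-116 - 892·x + 504·x^2 + 2312·x^3 + 5920·x^4 + 10368·x^5 + 3584·x^6 + 4096·x^7)·Dx + (368 + 2168·x + 9556·x^2 + 7120·x^3 + 14720·x^4 + 2304·x^5 + 3072·x^6)·Dx^2 + (-29 - 223·x + 126·x^2 + 578·x^3 + 1480·x^4 + 2592·x^5 + 896·x^6 + 1024·x^7)·Dx^3  (order 3).
h: a_k = -1, -22, -27, -108, -325, -5438/5, -3087, -978584/105, -26361, …
ICs: h(0) = -1, h′(0) = -22, h′′(0) = -54.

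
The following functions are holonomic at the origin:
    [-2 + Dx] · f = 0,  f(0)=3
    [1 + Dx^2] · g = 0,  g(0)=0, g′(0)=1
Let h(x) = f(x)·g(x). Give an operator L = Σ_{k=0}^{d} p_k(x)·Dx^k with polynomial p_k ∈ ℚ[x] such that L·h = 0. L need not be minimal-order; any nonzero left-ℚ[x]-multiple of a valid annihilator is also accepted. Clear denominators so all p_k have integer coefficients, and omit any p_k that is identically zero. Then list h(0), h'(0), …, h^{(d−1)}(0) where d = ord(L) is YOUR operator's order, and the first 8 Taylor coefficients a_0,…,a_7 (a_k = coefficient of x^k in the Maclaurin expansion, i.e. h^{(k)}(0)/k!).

L = 5 - 4·Dx + Dx^2  (order 2).
h: a_k = 0, 3, 6, 11/2, 3, 41/40, 11/60, -29/1680, …
ICs: h(0) = 0, h′(0) = 3.

f: a_k = 3, 6, 6, 4, 2, 4/5, 4/15, 8/105, …
g: a_k = 0, 1, 0, -1/6, 0, 1/120, 0, -1/5040, …
f·g: L₀ = L_f ⊗_s L_g, ord ≤ 1·2.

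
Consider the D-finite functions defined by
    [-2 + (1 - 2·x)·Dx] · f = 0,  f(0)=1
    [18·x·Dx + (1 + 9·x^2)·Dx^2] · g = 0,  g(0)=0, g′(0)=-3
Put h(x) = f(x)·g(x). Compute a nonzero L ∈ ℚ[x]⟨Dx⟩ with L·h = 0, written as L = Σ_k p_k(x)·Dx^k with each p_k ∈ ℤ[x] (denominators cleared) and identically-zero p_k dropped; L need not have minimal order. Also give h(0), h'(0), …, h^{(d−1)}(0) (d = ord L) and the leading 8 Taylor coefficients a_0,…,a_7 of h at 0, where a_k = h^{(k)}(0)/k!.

L = 36·x + (4 - 18·x + 72·x^2)·Dx + (-1 + 2·x - 9·x^2 + 18·x^3)·Dx^2  (order 2).
h: a_k = 0, -3, -6, -3, -6, -303/5, -606/5, 2451/35, …
ICs: h(0) = 0, h′(0) = -3.

f: a_k = 1, 2, 4, 8, 16, 32, 64, 128, …
g: a_k = 0, -3, 0, 9, 0, -243/5, 0, 2187/7, …
f·g: L₀ = L_f ⊗_s L_g, ord ≤ 1·2.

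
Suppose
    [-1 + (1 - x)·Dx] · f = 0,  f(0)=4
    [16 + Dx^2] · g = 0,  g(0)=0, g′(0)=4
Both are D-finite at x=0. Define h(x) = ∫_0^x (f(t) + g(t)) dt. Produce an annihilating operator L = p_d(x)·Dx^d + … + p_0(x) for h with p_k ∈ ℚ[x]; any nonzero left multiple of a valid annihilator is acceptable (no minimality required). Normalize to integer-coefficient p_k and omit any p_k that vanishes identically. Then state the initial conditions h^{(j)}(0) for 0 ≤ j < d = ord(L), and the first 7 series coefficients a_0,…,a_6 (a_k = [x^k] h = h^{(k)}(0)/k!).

L = (176 - 256·x + 128·x^2)·Dx + (-144 + 400·x - 384·x^2 + 128·x^3)·Dx^2 + (11 - 16·x + 8·x^2)·Dx^3 + (-9 + 25·x - 24·x^2 + 8·x^3)·Dx^4  (order 4).
h: a_k = 0, 4, 4, 4/3, -5/3, 4/5, 94/45, …
ICs: h(0) = 0, h′(0) = 4, h′′(0) = 8, h′′′(0) = 8.

f: a_k = 4, 4, 4, 4, 4, 4, 4, …
g: a_k = 0, 4, 0, -32/3, 0, 128/15, 0, …
h₀=f+g: left-lcm gives L₀, ord ≤ 3.
∫: right-multiply L₀ by Dx.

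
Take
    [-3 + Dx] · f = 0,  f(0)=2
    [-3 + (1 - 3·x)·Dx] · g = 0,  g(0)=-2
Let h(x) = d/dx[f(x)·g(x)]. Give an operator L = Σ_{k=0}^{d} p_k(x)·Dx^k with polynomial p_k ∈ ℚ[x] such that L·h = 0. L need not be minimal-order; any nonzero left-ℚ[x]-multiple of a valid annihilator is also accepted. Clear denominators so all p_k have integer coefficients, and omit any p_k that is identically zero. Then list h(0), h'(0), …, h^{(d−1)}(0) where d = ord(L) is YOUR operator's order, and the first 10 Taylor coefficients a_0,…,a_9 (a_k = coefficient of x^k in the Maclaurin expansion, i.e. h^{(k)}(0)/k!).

f: a_k = 2, 6, 9, 9, 27/4, 81/20, 81/40, 243/280, 729/2240, 243/2240, …
g: a_k = -2, -6, -18, -54, -162, -486, -1458, -4374, -13122, -39366, …
Product ⇒ symmetric product L₀, ord ≤ 1.
h=h₀': d/dx-closure on L₀ ⇒ L.
L = (15 - 36·x + 27·x^2) + (-2 + 9·x - 9·x^2)·Dx  (order 1).
h: a_k = -24, -180, -864, -3510, -13203, -475551/10, -166455, -79899129/140, -215727867/112, -7190929629/1120, …
ICs: h(0) = -24.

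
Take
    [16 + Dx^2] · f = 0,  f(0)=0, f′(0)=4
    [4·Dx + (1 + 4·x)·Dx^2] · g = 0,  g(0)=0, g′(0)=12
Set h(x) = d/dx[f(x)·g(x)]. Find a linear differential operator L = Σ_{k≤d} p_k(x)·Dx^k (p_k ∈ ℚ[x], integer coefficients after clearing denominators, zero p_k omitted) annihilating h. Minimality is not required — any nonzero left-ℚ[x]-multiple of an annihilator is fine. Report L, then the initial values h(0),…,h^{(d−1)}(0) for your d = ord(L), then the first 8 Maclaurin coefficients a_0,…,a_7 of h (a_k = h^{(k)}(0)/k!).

f: a_k = 0, 4, 0, -32/3, 0, 128/15, 0, -1024/315, …
g: a_k = 0, 12, -24, 64, -192, 3072/5, -2048, 49152/7, …
Sym-product of L_f,L_g gives L₀ (≤ ord 4).
h=h₀': d/dx-closure on L₀ ⇒ L.
L = (-6400 - 45056·x - 172032·x^2 + 196608·x^3 + 2818048·x^4 + 6291456·x^5 + 4194304·x^6) + (-1536 - 8192·x + 20480·x^2 + 245760·x^3 + 655360·x^4 + 524288·x^5)·Dx + (-448 - 2816·x - 3584·x^2 + 73728·x^3 + 401408·x^4 + 786432·x^5 + 524288·x^6)·Dx^2 + (-96 - 512·x + 1280·x^2 + 15360·x^3 + 40960·x^4 + 32768·x^5)·Dx^3 + (-3 + 448·x^2 + 3840·x^3 + 14080·x^4 + 24576·x^5 + 16384·x^6)·Dx^4  (order 4).
h: a_k = 0, 96, -288, 512, -2560, 11264, -222208/5, 3702784/21, …
ICs: h(0) = 0, h′(0) = 96, h′′(0) = -576, h′′′(0) = 3072.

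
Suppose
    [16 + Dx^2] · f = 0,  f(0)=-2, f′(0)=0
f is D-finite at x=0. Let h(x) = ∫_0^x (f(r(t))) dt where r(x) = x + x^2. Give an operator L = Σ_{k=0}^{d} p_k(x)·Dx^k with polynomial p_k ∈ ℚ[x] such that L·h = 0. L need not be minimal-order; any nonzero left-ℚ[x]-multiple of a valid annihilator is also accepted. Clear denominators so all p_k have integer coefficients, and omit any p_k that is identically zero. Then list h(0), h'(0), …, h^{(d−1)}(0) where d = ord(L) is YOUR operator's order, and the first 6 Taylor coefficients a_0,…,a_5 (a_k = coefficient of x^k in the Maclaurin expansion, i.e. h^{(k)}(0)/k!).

L = (16 + 96·x + 192·x^2 + 128·x^3)·Dx - 2·Dx^2 + (1 + 2·x)·Dx^3  (order 3).
h: a_k = 0, -2, 0, 16/3, 8, -16/15, …
ICs: h(0) = 0, h′(0) = -2, h′′(0) = 0.

f: a_k = -2, 0, 16, 0, -64/3, 0, …
L₀ from L_f via x↦r, Dx↦r'^{-1}Dx.
h=∫₀ˣh₀: take L = L₀·Dx.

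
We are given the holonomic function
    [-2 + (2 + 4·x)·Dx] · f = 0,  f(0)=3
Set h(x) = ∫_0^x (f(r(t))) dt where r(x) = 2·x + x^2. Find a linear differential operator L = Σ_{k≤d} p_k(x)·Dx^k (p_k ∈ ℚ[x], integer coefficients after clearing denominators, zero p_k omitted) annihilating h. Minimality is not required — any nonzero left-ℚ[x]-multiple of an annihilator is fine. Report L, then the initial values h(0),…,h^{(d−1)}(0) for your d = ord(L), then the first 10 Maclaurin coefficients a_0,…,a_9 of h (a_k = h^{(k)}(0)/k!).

L = (-2 - 2·x)·Dx + (1 + 4·x + 2·x^2)·Dx^2  (order 2).
h: a_k = 0, 3, 3, -1, 3/2, -27/10, 11/2, -171/14, 231/8, -1717/24, …
ICs: h(0) = 0, h′(0) = 3.

f: a_k = 3, 3, -3/2, 3/2, -15/8, 21/8, -63/16, 99/16, -1287/128, 2145/128, …
f∘r: x↦r, Dx↦Dx/r' in L_f ⇒ L₀.
h=∫₀ˣh₀: take L = L₀·Dx.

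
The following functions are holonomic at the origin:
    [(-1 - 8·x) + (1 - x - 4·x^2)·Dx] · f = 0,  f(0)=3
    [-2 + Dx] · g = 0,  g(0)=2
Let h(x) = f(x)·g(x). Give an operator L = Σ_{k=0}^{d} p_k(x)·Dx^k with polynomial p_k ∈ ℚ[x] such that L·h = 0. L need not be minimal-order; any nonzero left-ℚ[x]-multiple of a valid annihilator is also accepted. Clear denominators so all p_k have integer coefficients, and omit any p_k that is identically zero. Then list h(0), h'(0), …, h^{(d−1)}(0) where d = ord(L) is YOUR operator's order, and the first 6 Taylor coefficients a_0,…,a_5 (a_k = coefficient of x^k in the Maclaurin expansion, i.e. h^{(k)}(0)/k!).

f: a_k = 3, 3, 15, 27, 87, 195, …
g: a_k = 2, 4, 4, 8/3, 4/3, 8/15, …
Product ⇒ symmetric product L₀, ord ≤ 1.
L = (3 + 6·x - 8·x^2) + (-1 + x + 4·x^2)·Dx  (order 1).
h: a_k = 6, 18, 54, 134, 354, 4458/5, …
ICs: h(0) = 6.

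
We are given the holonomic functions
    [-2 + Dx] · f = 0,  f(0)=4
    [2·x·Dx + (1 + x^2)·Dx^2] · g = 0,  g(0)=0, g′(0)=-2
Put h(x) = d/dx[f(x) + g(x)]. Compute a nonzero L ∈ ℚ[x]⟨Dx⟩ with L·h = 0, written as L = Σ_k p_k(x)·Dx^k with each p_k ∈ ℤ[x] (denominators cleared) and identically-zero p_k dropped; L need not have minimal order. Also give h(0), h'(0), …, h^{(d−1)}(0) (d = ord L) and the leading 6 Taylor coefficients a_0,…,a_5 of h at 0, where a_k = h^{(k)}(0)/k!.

L = (2 - 4·x - 6·x^2 - 4·x^3) + (-3 - x^2 - 2·x^4)·Dx + (1 + x + 2·x^2 + x^3 + x^4)·Dx^2  (order 2).
h: a_k = 6, 16, 18, 32/3, 10/3, 32/15, …
ICs: h(0) = 6, h′(0) = 16.

f: a_k = 4, 8, 8, 16/3, 8/3, 16/15, …
g: a_k = 0, -2, 0, 2/3, 0, -2/5, …
Weyl lclm of L_f,L_g ⇒ L₀ (ord ≤ 3).
h=h₀': d/dx-closure on L₀ ⇒ L.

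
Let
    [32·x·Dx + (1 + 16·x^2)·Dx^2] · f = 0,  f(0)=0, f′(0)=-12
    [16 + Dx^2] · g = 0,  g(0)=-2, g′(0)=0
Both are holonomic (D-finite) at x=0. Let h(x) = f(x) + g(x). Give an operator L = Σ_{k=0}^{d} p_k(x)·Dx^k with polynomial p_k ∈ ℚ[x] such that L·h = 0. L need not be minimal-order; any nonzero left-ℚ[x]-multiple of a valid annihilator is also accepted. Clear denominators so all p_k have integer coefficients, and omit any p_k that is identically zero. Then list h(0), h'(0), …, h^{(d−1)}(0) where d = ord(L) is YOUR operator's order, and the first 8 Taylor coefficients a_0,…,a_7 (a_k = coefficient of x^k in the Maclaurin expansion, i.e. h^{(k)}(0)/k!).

f: a_k = 0, -12, 0, 64, 0, -3072/5, 0, 49152/7, …
g: a_k = -2, 0, 16, 0, -64/3, 0, 512/45, 0, …
f+g: L₀ = lclm(L_f,L_g), ord ≤ 2+2.
L = (-5632·x + 114688·x^3 + 131072·x^5)·Dx + (-16 + 1792·x^2 + 36864·x^4 + 65536·x^6)·Dx^2 + (-352·x + 7168·x^3 + 8192·x^5)·Dx^3 + (-1 + 112·x^2 + 2304·x^4 + 4096·x^6)·Dx^4  (order 4).
h: a_k = -2, -12, 16, 64, -64/3, -3072/5, 512/45, 49152/7, …
ICs: h(0) = -2, h′(0) = -12, h′′(0) = 32, h′′′(0) = 384.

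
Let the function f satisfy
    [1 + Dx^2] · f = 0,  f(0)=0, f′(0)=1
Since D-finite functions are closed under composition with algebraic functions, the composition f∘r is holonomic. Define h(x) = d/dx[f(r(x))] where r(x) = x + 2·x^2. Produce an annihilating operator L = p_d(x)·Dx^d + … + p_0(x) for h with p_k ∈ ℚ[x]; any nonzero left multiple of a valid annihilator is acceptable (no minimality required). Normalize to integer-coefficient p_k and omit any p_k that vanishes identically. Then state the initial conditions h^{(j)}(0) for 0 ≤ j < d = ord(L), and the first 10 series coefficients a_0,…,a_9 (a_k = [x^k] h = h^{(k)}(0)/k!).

L = (49 + 16·x + 96·x^2 + 256·x^3 + 256·x^4) + (-12 - 48·x)·Dx + (1 + 8·x + 16·x^2)·Dx^2  (order 2).
h: a_k = 1, 4, -1/2, -4, -239/24, -15/2, 1679/720, 239/45, 235873/40320, 473/224, …
ICs: h(0) = 1, h′(0) = 4.

f: a_k = 0, 1, 0, -1/6, 0, 1/120, 0, -1/5040, 0, 1/362880, …
Substitute x→r, Dx→(1/r')Dx; clear ⇒ L₀.
Differentiate: ansatz ord ≤ ord L₀ ⇒ L.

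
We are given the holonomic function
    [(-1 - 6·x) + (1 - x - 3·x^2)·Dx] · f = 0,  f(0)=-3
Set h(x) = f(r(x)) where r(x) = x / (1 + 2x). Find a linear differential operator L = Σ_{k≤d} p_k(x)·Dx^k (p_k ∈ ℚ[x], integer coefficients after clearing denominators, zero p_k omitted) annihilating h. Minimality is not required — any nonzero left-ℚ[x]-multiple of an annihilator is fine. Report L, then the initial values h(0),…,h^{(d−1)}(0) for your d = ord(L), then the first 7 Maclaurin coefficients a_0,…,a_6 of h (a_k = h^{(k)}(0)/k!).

L = (1 + 8·x) + (-1 - 5·x - 5·x^2 + 2·x^3)·Dx  (order 1).
h: a_k = -3, -3, -6, 15, -51, 168, -555, …
ICs: h(0) = -3.

f: a_k = -3, -3, -12, -21, -57, -120, -291, …
Change of var in L_f (x↦r) gives L₀.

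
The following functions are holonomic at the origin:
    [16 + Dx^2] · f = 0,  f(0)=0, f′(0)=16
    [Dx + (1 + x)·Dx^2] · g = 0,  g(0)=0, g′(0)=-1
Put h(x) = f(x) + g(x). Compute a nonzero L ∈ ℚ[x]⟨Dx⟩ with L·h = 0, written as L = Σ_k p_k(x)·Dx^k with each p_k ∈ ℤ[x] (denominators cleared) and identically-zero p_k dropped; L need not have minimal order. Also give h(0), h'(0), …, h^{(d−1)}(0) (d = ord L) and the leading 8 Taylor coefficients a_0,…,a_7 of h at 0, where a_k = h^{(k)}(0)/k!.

L = (176 + 256·x + 128·x^2)·Dx + (144 + 400·x + 384·x^2 + 128·x^3)·Dx^2 + (11 + 16·x + 8·x^2)·Dx^3 + (9 + 25·x + 24·x^2 + 8·x^3)·Dx^4  (order 4).
h: a_k = 0, 15, 1/2, -43, 1/4, 509/15, 1/6, -4141/315, …
ICs: h(0) = 0, h′(0) = 15, h′′(0) = 1, h′′′(0) = -258.

f: a_k = 0, 16, 0, -128/3, 0, 512/15, 0, -4096/315, …
g: a_k = 0, -1, 1/2, -1/3, 1/4, -1/5, 1/6, -1/7, …
Weyl lclm of L_f,L_g ⇒ L₀ (ord ≤ 4).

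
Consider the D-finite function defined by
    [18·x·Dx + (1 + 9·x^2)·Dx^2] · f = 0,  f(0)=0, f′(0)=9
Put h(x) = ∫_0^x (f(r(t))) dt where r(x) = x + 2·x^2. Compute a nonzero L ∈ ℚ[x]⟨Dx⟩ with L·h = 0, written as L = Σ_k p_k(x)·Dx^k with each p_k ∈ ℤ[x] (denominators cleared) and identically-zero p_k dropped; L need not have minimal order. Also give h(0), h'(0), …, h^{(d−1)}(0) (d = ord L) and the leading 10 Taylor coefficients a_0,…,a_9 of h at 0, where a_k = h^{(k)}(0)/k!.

L = (-4 + 18·x + 144·x^2 + 432·x^3 + 432·x^4)·Dx^2 + (1 + 4·x + 9·x^2 + 72·x^3 + 180·x^4 + 144·x^5)·Dx^3  (order 3).
h: a_k = 0, 0, 9/2, 6, -27/4, -162/5, -297/10, 1242/7, 34263/56, -162, …
ICs: h(0) = 0, h′(0) = 0, h′′(0) = 9.

f: a_k = 0, 9, 0, -27, 0, 729/5, 0, -6561/7, 0, 6561, …
f∘r: x↦r, Dx↦Dx/r' in L_f ⇒ L₀.
h=∫₀ˣh₀: take L = L₀·Dx.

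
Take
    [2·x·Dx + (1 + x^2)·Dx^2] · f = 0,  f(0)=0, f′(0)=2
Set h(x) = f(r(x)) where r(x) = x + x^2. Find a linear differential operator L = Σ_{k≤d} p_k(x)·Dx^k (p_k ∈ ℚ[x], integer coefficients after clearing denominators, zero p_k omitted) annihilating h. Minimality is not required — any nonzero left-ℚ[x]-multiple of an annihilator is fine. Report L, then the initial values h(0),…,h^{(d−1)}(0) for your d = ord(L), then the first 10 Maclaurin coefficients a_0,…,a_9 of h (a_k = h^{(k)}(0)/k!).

L = (-2 + 2·x + 8·x^2 + 12·x^3 + 6·x^4)·Dx + (1 + 2·x + x^2 + 4·x^3 + 5·x^4 + 2·x^5)·Dx^2  (order 2).
h: a_k = 0, 2, 2, -2/3, -2, -8/5, 4/3, 26/7, 2, -34/9, …
ICs: h(0) = 0, h′(0) = 2.

f: a_k = 0, 2, 0, -2/3, 0, 2/5, 0, -2/7, 0, 2/9, …
Change of var in L_f (x↦r) gives L₀.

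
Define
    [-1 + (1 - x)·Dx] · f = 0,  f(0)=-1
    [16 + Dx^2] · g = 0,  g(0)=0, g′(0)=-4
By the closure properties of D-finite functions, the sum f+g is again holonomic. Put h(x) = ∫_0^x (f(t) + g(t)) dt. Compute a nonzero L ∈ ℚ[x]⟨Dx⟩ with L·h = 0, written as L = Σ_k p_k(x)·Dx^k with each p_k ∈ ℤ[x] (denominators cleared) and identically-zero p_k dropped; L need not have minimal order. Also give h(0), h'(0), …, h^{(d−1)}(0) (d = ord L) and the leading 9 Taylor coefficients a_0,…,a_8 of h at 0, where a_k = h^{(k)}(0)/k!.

L = (176 - 256·x + 128·x^2)·Dx + (-144 + 400·x - 384·x^2 + 128·x^3)·Dx^2 + (11 - 16·x + 8·x^2)·Dx^3 + (-9 + 25·x - 24·x^2 + 8·x^3)·Dx^4  (order 4).
h: a_k = 0, -1, -5/2, -1/3, 29/12, -1/5, -143/90, -1/7, 709/2520, …
ICs: h(0) = 0, h′(0) = -1, h′′(0) = -5, h′′′(0) = -2.

f: a_k = -1, -1, -1, -1, -1, -1, -1, -1, -1, …
g: a_k = 0, -4, 0, 32/3, 0, -128/15, 0, 1024/315, 0, …
Sum ⇒ L₀ = lclm(L_f,L_g) in ℚ(x)⟨Dx⟩.
Integrate: L := L₀·Dx.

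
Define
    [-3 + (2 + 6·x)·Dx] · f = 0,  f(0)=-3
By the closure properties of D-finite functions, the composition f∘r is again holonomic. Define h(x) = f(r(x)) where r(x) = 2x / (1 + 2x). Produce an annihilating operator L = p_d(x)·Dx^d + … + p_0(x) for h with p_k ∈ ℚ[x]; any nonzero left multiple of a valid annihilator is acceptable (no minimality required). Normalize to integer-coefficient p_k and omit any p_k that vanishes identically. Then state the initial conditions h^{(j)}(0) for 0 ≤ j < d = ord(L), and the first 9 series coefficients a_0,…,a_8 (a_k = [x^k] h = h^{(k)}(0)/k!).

L = -3 + (1 + 10·x + 16·x^2)·Dx  (order 1).
h: a_k = -3, -9, 63/2, -261/2, 5031/8, -27207/8, 318915/16, -1975005/16, 101709495/128, …
ICs: h(0) = -3.

f: a_k = -3, -9/2, 27/8, -81/16, 1215/128, -5103/256, 45927/1024, -216513/2048, 8444007/32768, …
Substitute x→r, Dx→(1/r')Dx; clear ⇒ L₀.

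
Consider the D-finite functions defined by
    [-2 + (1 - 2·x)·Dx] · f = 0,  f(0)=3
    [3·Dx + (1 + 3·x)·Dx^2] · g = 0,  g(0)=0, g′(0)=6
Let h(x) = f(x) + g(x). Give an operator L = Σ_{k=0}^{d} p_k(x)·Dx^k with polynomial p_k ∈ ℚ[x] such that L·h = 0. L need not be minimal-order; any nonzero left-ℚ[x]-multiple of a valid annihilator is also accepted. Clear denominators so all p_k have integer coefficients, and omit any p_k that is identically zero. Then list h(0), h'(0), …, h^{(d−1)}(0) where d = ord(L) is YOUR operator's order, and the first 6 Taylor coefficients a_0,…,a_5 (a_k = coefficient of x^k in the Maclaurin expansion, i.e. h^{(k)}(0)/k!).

L = (144 + 72·x)·Dx + (6 + 216·x + 144·x^2)·Dx^2 + (-7 - 13·x + 36·x^2 + 36·x^3)·Dx^3  (order 3).
h: a_k = 3, 12, 3, 42, 15/2, 966/5, …
ICs: h(0) = 3, h′(0) = 12, h′′(0) = 6.

f: a_k = 3, 6, 12, 24, 48, 96, …
g: a_k = 0, 6, -9, 18, -81/2, 486/5, …
Weyl lclm of L_f,L_g ⇒ L₀ (ord ≤ 3).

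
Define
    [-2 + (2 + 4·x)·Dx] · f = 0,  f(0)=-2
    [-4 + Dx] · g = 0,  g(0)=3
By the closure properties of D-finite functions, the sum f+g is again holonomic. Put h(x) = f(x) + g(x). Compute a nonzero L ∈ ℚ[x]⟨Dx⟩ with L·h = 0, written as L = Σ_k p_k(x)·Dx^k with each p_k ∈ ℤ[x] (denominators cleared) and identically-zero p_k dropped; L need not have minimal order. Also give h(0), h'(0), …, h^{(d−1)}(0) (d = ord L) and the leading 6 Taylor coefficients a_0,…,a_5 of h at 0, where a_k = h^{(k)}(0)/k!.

L = (20 + 32·x) + (-17 - 64·x - 64·x^2)·Dx + (3 + 14·x + 16·x^2)·Dx^2  (order 2).
h: a_k = 1, 10, 25, 31, 133/4, 477/20, …
ICs: h(0) = 1, h′(0) = 10.

f: a_k = -2, -2, 1, -1, 5/4, -7/4, …
g: a_k = 3, 12, 24, 32, 32, 128/5, …
f+g: L₀ = lclm(L_f,L_g), ord ≤ 1+1.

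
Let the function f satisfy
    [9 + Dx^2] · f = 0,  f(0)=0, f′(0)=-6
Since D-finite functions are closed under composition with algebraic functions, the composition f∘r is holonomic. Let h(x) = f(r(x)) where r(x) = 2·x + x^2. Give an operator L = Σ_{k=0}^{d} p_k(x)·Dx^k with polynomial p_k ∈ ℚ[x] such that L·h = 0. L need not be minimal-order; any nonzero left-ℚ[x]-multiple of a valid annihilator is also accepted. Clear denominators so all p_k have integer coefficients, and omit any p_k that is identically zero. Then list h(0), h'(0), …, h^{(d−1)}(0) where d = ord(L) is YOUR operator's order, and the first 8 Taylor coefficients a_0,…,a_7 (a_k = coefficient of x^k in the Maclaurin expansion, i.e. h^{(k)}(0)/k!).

f: a_k = 0, -6, 0, 9, 0, -81/20, 0, 243/280, …
f∘r: x↦r, Dx↦Dx/r' in L_f ⇒ L₀.
L = (36 + 108·x + 108·x^2 + 36·x^3) - Dx + (1 + x)·Dx^2  (order 2).
h: a_k = 0, -12, -6, 72, 108, -378/5, -315, -7452/35, …
ICs: h(0) = 0, h′(0) = -12.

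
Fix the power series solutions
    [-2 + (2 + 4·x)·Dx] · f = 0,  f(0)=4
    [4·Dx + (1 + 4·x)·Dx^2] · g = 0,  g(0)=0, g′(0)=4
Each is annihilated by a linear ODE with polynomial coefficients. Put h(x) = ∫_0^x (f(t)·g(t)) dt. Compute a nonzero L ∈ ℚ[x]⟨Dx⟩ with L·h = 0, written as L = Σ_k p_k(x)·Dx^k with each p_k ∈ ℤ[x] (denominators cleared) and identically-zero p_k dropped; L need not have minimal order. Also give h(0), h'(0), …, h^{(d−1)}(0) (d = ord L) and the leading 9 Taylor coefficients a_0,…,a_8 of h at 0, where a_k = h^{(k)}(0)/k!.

f: a_k = 4, 4, -2, 2, -5/2, 7/2, -21/4, 33/4, -429/32, …
g: a_k = 0, 4, -8, 64/3, -64, 1024/5, -2048/3, 16384/7, -8192, …
h₀=f·g: eliminate ⇒ L₀, order ≤ 1·2.
∫: right-multiply L₀ by Dx.
L = (-1 + 4·x)·Dx + (2 + 4·x)·Dx^2 + (1 + 8·x + 20·x^2 + 16·x^3)·Dx^3  (order 3).
h: a_k = 0, 0, 8, -16/3, 34/3, -88/3, 3709/45, -8534/35, 209709/280, …
ICs: h(0) = 0, h′(0) = 0, h′′(0) = 16.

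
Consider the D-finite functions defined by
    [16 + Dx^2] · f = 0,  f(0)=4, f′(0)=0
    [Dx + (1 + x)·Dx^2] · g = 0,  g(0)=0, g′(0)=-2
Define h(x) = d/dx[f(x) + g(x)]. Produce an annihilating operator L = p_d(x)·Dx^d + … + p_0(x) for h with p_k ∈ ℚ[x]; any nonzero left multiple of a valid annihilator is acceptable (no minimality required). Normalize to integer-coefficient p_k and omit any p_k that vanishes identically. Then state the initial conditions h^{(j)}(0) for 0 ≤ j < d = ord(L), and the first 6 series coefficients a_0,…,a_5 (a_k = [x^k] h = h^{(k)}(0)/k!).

f: a_k = 4, 0, -32, 0, 128/3, 0, …
g: a_k = 0, -2, 1, -2/3, 1/2, -2/5, …
L₀ := lclm(L_f,L_g); ord L₀ ≤ 2+2.
h₀' ⇒ L via d/dx closure of L₀.
L = (176 + 256·x + 128·x^2) + (144 + 400·x + 384·x^2 + 128·x^3)·Dx + (11 + 16·x + 8·x^2)·Dx^2 + (9 + 25·x + 24·x^2 + 8·x^3)·Dx^3  (order 3).
h: a_k = -2, -62, -2, 518/3, -2, -2018/15, …
ICs: h(0) = -2, h′(0) = -62, h′′(0) = -4.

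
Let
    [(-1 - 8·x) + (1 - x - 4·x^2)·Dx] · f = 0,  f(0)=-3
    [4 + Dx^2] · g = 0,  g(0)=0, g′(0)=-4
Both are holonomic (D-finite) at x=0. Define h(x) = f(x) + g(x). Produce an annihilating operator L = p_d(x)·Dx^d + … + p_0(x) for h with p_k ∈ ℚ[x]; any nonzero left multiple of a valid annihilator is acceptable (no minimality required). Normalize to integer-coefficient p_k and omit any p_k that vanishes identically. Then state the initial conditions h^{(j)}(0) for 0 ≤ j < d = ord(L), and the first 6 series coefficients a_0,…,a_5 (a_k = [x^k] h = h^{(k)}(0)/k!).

f: a_k = -3, -3, -15, -27, -87, -195, …
g: a_k = 0, -4, 0, 8/3, 0, -8/15, …
f+g: L₀ = lclm(L_f,L_g), ord ≤ 1+2.
L = (116 + 1008·x + 968·x^2 + 2688·x^3 + 640·x^4 + 1024·x^5) + (-28 - 4·x + 8·x^2 + 200·x^3 + 480·x^4 + 384·x^5 + 512·x^6)·Dx + (29 + 252·x + 242·x^2 + 672·x^3 + 160·x^4 + 256·x^5)·Dx^2 + (-7 - x + 2·x^2 + 50·x^3 + 120·x^4 + 96·x^5 + 128·x^6)·Dx^3  (order 3).
h: a_k = -3, -7, -15, -73/3, -87, -2933/15, …
ICs: h(0) = -3, h′(0) = -7, h′′(0) = -30.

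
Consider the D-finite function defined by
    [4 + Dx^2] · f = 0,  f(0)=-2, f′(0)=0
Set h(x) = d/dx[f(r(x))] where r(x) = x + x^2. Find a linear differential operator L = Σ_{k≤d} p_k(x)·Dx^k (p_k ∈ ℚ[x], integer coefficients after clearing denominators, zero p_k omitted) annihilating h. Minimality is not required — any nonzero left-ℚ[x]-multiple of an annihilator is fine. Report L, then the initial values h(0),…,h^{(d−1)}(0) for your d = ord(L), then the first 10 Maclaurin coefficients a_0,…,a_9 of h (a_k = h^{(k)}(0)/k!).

L = (16 + 32·x + 96·x^2 + 128·x^3 + 64·x^4) + (-6 - 12·x)·Dx + (1 + 4·x + 4·x^2)·Dx^2  (order 2).
h: a_k = 0, 8, 24, 32/3, -80/3, -704/15, -448/15, 3328/315, 1088/35, 65536/2835, …
ICs: h(0) = 0, h′(0) = 8.

f: a_k = -2, 0, 4, 0, -4/3, 0, 8/45, 0, -4/315, 0, …
Change of var in L_f (x↦r) gives L₀.
Derive L from L₀ (diff closure).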